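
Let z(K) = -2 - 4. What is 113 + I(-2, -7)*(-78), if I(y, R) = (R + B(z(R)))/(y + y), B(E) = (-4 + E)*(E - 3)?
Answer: 3463/2 ≈ 1731.5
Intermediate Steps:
z(K) = -6
B(E) = (-4 + E)*(-3 + E)
I(y, R) = (90 + R)/(2*y) (I(y, R) = (R + (12 + (-6)² - 7*(-6)))/(y + y) = (R + (12 + 36 + 42))/((2*y)) = (R + 90)*(1/(2*y)) = (90 + R)*(1/(2*y)) = (90 + R)/(2*y))
113 + I(-2, -7)*(-78) = 113 + ((½)*(90 - 7)/(-2))*(-78) = 113 + ((½)*(-½)*83)*(-78) = 113 - 83/4*(-78) = 113 + 3237/2 = 3463/2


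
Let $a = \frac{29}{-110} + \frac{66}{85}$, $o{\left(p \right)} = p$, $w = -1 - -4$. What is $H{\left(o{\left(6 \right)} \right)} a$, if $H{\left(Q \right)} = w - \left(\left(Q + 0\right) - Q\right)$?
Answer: $\frac{2877}{1870} \approx 1.5385$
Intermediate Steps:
$w = 3$ ($w = -1 + 4 = 3$)
$H{\left(Q \right)} = 3$ ($H{\left(Q \right)} = 3 - \left(\left(Q + 0\right) - Q\right) = 3 - \left(Q - Q\right) = 3 - 0 = 3 + 0 = 3$)
$a = \frac{959}{1870}$ ($a = 29 \left(- \frac{1}{110}\right) + 66 \cdot \frac{1}{85} = - \frac{29}{110} + \frac{66}{85} = \frac{959}{1870} \approx 0.51283$)
$H{\left(o{\left(6 \right)} \right)} a = 3 \cdot \frac{959}{1870} = \frac{2877}{1870}$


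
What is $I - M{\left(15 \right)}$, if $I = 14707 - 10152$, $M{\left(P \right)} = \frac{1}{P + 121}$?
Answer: $\frac{619479}{136} \approx 4555.0$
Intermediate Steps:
$M{\left(P \right)} = \frac{1}{121 + P}$
$I = 4555$ ($I = 14707 - 10152 = 4555$)
$I - M{\left(15 \right)} = 4555 - \frac{1}{121 + 15} = 4555 - \frac{1}{136} = \frac{619479}{136}$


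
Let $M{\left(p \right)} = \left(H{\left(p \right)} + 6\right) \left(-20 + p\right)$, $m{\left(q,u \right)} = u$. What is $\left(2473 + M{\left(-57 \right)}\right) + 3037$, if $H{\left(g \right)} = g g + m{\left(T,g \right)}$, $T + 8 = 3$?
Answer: $-240736$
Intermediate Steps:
$T = -5$ ($T = -8 + 3 = -5$)
$H{\left(g \right)} = g + g^{2}$ ($H{\left(g \right)} = g g + g = g^{2} + g = g + g^{2}$)
$M{\left(p \right)} = \left(-20 + p\right) \left(6 + p \left(1 + p\right)\right)$ ($M{\left(p \right)} = \left(p \left(1 + p\right) + 6\right) \left(-20 + p\right) = \left(6 + p \left(1 + p\right)\right) \left(-20 + p\right) = \left(-20 + p\right) \left(6 + p \left(1 + p\right)\right)$)
$\left(2473 + M{\left(-57 \right)}\right) + 3037 = \left(2473 - \left(-678 + 61731 + 185193\right)\right) + 3037 = \left(2473 - 246246\right) + 3037 = -243773 + 3037 = -240736$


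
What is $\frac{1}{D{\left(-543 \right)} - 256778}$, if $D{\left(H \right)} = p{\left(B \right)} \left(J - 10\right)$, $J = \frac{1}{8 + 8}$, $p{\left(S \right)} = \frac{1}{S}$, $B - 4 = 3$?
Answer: $- \frac{112}{28759295} \approx -3.8944 \cdot 10^{-6}$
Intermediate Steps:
$B = 7$ ($B = 4 + 3 = 7$)
$J = \frac{1}{16} \approx 0.0625$
$D{\left(H \right)} = - \frac{159}{112}$ ($D{\left(H \right)} = \frac{\frac{1}{16} - 10}{7} = \frac{1}{7} \left(- \frac{159}{16}\right) = - \frac{159}{112}$)
$\frac{1}{D{\left(-543 \right)} - 256778} = \frac{1}{- \frac{159}{112} - 256778} = \frac{1}{- \frac{28759295}{112}} = - \frac{112}{28759295}$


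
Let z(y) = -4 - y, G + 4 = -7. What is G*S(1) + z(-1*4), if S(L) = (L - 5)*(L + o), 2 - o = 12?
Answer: -396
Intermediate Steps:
o = -10 (o = 2 - 1*12 = 2 - 12 = -10)
G = -11 (G = -4 - 7 = -11)
S(L) = (-10 + L)*(-5 + L) (S(L) = (L - 5)*(L - 10) = (-5 + L)*(-10 + L) = (-10 + L)*(-5 + L))
G*S(1) + z(-1*4) = -11*(50 + 1**2 - 15*1) + (-4 - (-1)*4) = -11*(50 + 1 - 15) + (-4 - 1*(-4)) = -11*36 + (-4 + 4) = -396 + 0 = -396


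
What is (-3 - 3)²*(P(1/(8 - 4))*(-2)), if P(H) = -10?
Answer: 720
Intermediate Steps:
(-3 - 3)²*(P(1/(8 - 4))*(-2)) = (-3 - 3)²*(-10*(-2)) = (-6)²*20 = 36*20 = 720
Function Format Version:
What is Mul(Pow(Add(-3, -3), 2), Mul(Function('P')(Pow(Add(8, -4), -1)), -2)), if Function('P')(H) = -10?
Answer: 720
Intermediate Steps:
Mul(Pow(Add(-3, -3), 2), Mul(Function('P')(Pow(Add(8, -4), -1)), -2)) = Mul(Pow(Add(-3, -3), 2), Mul(-10, -2)) = Mul(Pow(-6, 2), 20) = Mul(36, 20) = 720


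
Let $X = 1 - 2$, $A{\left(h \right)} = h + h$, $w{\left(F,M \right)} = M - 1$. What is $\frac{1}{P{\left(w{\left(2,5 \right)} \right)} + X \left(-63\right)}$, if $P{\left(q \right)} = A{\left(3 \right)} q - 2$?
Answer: $\frac{1}{85} \approx 0.011765$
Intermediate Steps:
$w{\left(F,M \right)} = -1 + M$
$A{\left(h \right)} = 2 h$
$P{\left(q \right)} = -2 + 6 q$ ($P{\left(q \right)} = 2 \cdot 3 q - 2 = 6 q - 2 = -2 + 6 q$)
$X = -1$ ($X = 1 - 2 = -1$)
$\frac{1}{P{\left(w{\left(2,5 \right)} \right)} + X \left(-63\right)} = \frac{1}{\left(-2 + 6 \left(-1 + 5\right)\right) - -63} = \frac{1}{\left(-2 + 6 \cdot 4\right) + 63} = \frac{1}{\left(-2 + 24\right) + 63} = \frac{1}{22 + 63} = \frac{1}{85}$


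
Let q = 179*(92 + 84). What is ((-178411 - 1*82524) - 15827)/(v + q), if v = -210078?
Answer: 138381/89287 ≈ 1.5498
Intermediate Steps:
q = 31504 (q = 179*176 = 31504)
((-178411 - 1*82524) - 15827)/(v + q) = ((-178411 - 1*82524) - 15827)/(-210078 + 31504) = ((-178411 - 82524) - 15827)/(-178574) = (-260935 - 15827)*(-1/178574) = -276762*(-1/178574) = 138381/89287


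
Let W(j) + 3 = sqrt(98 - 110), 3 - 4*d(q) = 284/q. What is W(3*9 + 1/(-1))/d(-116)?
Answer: -174/79 + 116*I*sqrt(3)/79 ≈ -2.2025 + 2.5433*I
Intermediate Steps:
d(q) = 3/4 - 71/q
W(j) = -3 + 2*I*sqrt(3) (W(j) = -3 + sqrt(98 - 110) = -3 + sqrt(-12) = -3 + 2*I*sqrt(3))
W(3*9 + 1/(-1))/d(-116) = (-3 + 2*I*sqrt(3))/(3/4 - 71/(-116)) = (-3 + 2*I*sqrt(3))/(3/4 - 71*(-1/116)) = (-3 + 2*I*sqrt(3))/(3/4 + 71/116) = (-3 + 2*I*sqrt(3))/(79/58) = (-3 + 2*I*sqrt(3))*(58/79) = -174/79 + 116*I*sqrt(3)/79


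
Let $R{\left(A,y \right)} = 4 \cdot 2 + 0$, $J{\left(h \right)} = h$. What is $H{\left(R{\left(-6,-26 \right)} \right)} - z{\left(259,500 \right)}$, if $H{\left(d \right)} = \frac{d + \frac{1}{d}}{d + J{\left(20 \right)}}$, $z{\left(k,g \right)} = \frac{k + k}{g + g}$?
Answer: $- \frac{6379}{28000} \approx -0.22782$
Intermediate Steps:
$z{\left(k,g \right)} = \frac{k}{g}$ ($z{\left(k,g \right)} = \frac{2 k}{2 g} = 2 k \frac{1}{2 g} = \frac{k}{g}$)
$R{\left(A,y \right)} = 8$ ($R{\left(A,y \right)} = 8 + 0 = 8$)
$H{\left(d \right)} = \frac{d + \frac{1}{d}}{20 + d}$ ($H{\left(d \right)} = \frac{d + \frac{1}{d}}{d + 20} = \frac{d + \frac{1}{d}}{20 + d}$)
$H{\left(R{\left(-6,-26 \right)} \right)} - z{\left(259,500 \right)} = \frac{1 + 8^{2}}{8 \left(20 + 8\right)} - \frac{259}{500} = \frac{1 + 64}{8 \cdot 28} - 259 \cdot \frac{1}{500} = \frac{1}{8} \cdot \frac{1}{28} \cdot 65 - \frac{259}{500} = \frac{65}{224} - \frac{259}{500} = - \frac{6379}{28000}$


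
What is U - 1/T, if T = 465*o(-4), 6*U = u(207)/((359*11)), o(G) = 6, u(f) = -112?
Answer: -56029/11017710 ≈ -0.0050854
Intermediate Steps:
U = -56/11847 (U = (-112/(359*11))/6 = (-112/3949)/6 = (-112*1/3949)/6 = (1/6)*(-112/3949) = -56/11847 ≈ -0.0047269)
T = 2790 (T = 465*6 = 2790)
U - 1/T = -56/11847 - 1/2790 = -56029/11017710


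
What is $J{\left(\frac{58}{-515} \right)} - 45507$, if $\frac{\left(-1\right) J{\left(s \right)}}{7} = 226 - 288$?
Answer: $-45073$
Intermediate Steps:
$J{\left(s \right)} = 434$ ($J{\left(s \right)} = - 7 \left(226 - 288\right) = \left(-7\right) \left(-62\right) = 434$)
$J{\left(\frac{58}{-515} \right)} - 45507 = 434 - 45507 = -45073$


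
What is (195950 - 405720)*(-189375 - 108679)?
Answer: 62522787580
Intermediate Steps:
(195950 - 405720)*(-189375 - 108679) = -209770*(-298054) = 62522787580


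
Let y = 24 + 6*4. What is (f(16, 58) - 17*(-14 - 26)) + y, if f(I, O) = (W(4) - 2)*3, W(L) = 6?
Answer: 740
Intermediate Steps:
y = 48 (y = 24 + 24 = 48)
f(I, O) = 12 (f(I, O) = (6 - 2)*3 = 4*3 = 12)
(f(16, 58) - 17*(-14 - 26)) + y = (12 - 17*(-14 - 26)) + 48 = (12 - 17*(-40)) + 48 = (12 + 680) + 48 = 692 + 48 = 740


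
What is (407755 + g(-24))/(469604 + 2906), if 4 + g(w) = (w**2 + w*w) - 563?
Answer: 40834/47251 ≈ 0.86419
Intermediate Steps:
g(w) = -567 + 2*w**2 (g(w) = -4 + ((w**2 + w*w) - 563) = -4 + ((w**2 + w**2) - 563) = -4 + (2*w**2 - 563) = -4 + (-563 + 2*w**2) = -567 + 2*w**2)
(407755 + g(-24))/(469604 + 2906) = (407755 + (-567 + 2*(-24)**2))/(469604 + 2906) = (407755 + (-567 + 2*576))/472510 = (407755 + (-567 + 1152))*(1/472510) = (407755 + 585)*(1/472510) = 408340*(1/472510) = 40834/47251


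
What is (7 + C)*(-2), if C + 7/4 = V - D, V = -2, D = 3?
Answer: -1/2 ≈ -0.50000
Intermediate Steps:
C = -27/4 (C = -7/4 + (-2 - 1*3) = -7/4 + (-2 - 3) = -7/4 - 5 = -27/4 ≈ -6.7500)
(7 + C)*(-2) = (7 - 27/4)*(-2) = (1/4)*(-2) = -1/2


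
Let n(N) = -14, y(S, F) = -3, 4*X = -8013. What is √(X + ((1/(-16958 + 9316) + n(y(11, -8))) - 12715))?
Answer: I*√860365823731/7642 ≈ 121.38*I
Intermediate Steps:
X = -8013/4 (X = (¼)*(-8013) = -8013/4 ≈ -2003.3)
√(X + ((1/(-16958 + 9316) + n(y(11, -8))) - 12715)) = √(-8013/4 + ((1/(-16958 + 9316) - 14) - 12715)) = √(-8013/4 + ((1/(-7642) - 14) - 12715)) = √(-8013/4 + ((-1/7642 - 14) - 12715)) = √(-8013/4 + (-106989/7642 - 12715)) = √(-8013/4 - 97275019/7642) = √(-225167711/15284) = I*√860365823731/7642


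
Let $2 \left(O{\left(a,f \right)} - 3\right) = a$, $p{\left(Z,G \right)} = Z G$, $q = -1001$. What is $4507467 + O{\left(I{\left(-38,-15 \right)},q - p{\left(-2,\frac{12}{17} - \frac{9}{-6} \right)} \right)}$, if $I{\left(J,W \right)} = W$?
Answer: $\frac{9014925}{2} \approx 4.5075 \cdot 10^{6}$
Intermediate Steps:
$p{\left(Z,G \right)} = G Z$
$O{\left(a,f \right)} = 3 + \frac{a}{2}$
$4507467 + O{\left(I{\left(-38,-15 \right)},q - p{\left(-2,\frac{12}{17} - \frac{9}{-6} \right)} \right)} = 4507467 + \left(3 + \frac{1}{2} \left(-15\right)\right) = 4507467 + \left(3 - \frac{15}{2}\right) = 4507467 - \frac{9}{2} = \frac{9014925}{2}$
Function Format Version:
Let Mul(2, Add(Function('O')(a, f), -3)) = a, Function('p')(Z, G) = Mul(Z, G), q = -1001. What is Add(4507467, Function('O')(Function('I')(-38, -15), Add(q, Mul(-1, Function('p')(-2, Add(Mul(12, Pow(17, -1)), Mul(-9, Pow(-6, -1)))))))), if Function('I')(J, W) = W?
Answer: Rational(9014925, 2) ≈ 4.5075e+6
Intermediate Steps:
Function('p')(Z, G) = Mul(G, Z)
Function('O')(a, f) = Add(3, Mul(Rational(1, 2), a))
Add(4507467, Function('O')(Function('I')(-38, -15), Add(q, Mul(-1, Function('p')(-2, Add(Mul(12, Pow(17, -1)), Mul(-9, Pow(-6, -1)))))))) = Add(4507467, Add(3, Mul(Rational(1, 2), -15))) = Add(4507467, Add(3, Rational(-15, 2))) = Add(4507467, Rational(-9, 2)) = Rational(9014925, 2)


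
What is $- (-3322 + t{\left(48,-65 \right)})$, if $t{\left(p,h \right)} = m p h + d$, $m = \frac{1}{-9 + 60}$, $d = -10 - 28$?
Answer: $\frac{58160}{17} \approx 3421.2$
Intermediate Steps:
$d = -38$
$m = \frac{1}{51} \approx 0.019608$
$t{\left(p,h \right)} = -38 + \frac{h p}{51}$ ($t{\left(p,h \right)} = \frac{p}{51} h - 38 = \frac{h p}{51} - 38 = -38 + \frac{h p}{51}$)
$- (-3322 + t{\left(48,-65 \right)}) = - (-3322 + \left(-38 + \frac{1}{51} \left(-65\right) 48\right)) = - (-3322 - \frac{1686}{17}) = \left(-1\right) \left(- \frac{58160}{17}\right) = \frac{58160}{17}$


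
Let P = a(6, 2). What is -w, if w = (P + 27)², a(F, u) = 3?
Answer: -900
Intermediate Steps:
P = 3
w = 900 (w = (3 + 27)² = 30² = 900)
-w = -1*900 = -900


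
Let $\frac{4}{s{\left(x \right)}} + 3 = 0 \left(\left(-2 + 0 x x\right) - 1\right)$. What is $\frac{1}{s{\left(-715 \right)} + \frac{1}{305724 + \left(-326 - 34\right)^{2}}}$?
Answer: $- \frac{145108}{193477} \approx -0.75$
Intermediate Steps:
$s{\left(x \right)} = - \frac{4}{3}$ ($s{\left(x \right)} = \frac{4}{-3 + 0 \left(\left(-2 + 0 x x\right) - 1\right)} = \frac{4}{-3 + 0 \left(\left(-2 + 0 x\right) - 1\right)} = \frac{4}{-3 + 0 \left(\left(-2 + 0\right) - 1\right)} = \frac{4}{-3 + 0 \left(-2 - 1\right)} = \frac{4}{-3 + 0 \left(-3\right)} = \frac{4}{-3 + 0} = \frac{4}{-3} = 4 \left(- \frac{1}{3}\right) = - \frac{4}{3}$)
$\frac{1}{s{\left(-715 \right)} + \frac{1}{305724 + \left(-326 - 34\right)^{2}}} = \frac{1}{- \frac{4}{3} + \frac{1}{305724 + \left(-326 - 34\right)^{2}}} = \frac{1}{- \frac{4}{3} + \frac{1}{305724 + \left(-360\right)^{2}}} = \frac{1}{- \frac{4}{3} + \frac{1}{305724 + 129600}} = \frac{1}{- \frac{4}{3} + \frac{1}{435324}} = \frac{1}{- \frac{193477}{145108}} = - \frac{145108}{193477}$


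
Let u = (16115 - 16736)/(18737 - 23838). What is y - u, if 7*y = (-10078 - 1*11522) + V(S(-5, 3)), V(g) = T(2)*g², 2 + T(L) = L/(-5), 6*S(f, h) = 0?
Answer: -110185947/35707 ≈ -3085.8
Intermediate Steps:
S(f, h) = 0 (S(f, h) = (⅙)*0 = 0)
u = 621/5101 (u = -621/(-5101) = -621*(-1/5101) = 621/5101 ≈ 0.12174)
T(L) = -2 - L/5 (T(L) = -2 + L/(-5) = -2 + L*(-⅕) = -2 - L/5)
V(g) = -12*g²/5 (V(g) = (-2 - ⅕*2)*g² = (-2 - ⅖)*g² = -12*g²/5)
y = -21600/7 (y = ((-10078 - 1*11522) - 12/5*0²)/7 = ((-10078 - 11522) - 12/5*0)/7 = (-21600 + 0)/7 = (⅐)*(-21600) = -21600/7 ≈ -3085.7)
y - u = -21600/7 - 1*621/5101 = -21600/7 - 621/5101 = -110185947/35707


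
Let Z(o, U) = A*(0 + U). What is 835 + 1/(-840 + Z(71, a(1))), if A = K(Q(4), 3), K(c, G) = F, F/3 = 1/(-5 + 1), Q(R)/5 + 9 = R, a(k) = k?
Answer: 2808101/3363 ≈ 835.00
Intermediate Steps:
Q(R) = -45 + 5*R
F = -3/4 (F = 3/(-5 + 1) = 3/(-4) = 3*(-1/4) = -3/4 ≈ -0.75000)
K(c, G) = -3/4
A = -3/4 ≈ -0.75000
Z(o, U) = -3*U/4 (Z(o, U) = -3*(0 + U)/4 = -3*U/4)
835 + 1/(-840 + Z(71, a(1))) = 835 + 1/(-840 - 3/4*1) = 835 + 1/(-840 - 3/4) = 835 + 1/(-3363/4) = 835 - 4/3363 = 2808101/3363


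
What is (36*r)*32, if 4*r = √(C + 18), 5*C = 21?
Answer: 288*√555/5 ≈ 1357.0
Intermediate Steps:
C = 21/5 (C = (⅕)*21 = 21/5 ≈ 4.2000)
r = √555/20 (r = √(21/5 + 18)/4 = √(111/5)/4 = (√555/5)/4 = √555/20 ≈ 1.1779)
(36*r)*32 = (36*(√555/20))*32 = (9*√555/5)*32 = 288*√555/5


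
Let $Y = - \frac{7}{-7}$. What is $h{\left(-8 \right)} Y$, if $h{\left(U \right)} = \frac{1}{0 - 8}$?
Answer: $- \frac{1}{8} \approx -0.125$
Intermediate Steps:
$h{\left(U \right)} = - \frac{1}{8}$ ($h{\left(U \right)} = \frac{1}{-8} = - \frac{1}{8}$)
$Y = 1$ ($Y = \left(-7\right) \left(- \frac{1}{7}\right) = 1$)
$h{\left(-8 \right)} Y = \left(- \frac{1}{8}\right) 1 = - \frac{1}{8}$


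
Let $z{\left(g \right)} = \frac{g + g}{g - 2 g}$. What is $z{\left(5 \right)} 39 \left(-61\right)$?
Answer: $4758$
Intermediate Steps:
$z{\left(g \right)} = -2$ ($z{\left(g \right)} = \frac{2 g}{\left(-1\right) g} = 2 g \left(- \frac{1}{g}\right) = -2$)
$z{\left(5 \right)} 39 \left(-61\right) = \left(-2\right) 39 \left(-61\right) = \left(-78\right) \left(-61\right) = 4758$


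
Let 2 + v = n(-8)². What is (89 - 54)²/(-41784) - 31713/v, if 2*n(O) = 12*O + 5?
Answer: -5310518393/345679032 ≈ -15.363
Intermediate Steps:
n(O) = 5/2 + 6*O (n(O) = (12*O + 5)/2 = (5 + 12*O)/2 = 5/2 + 6*O)
v = 8273/4 (v = -2 + (5/2 + 6*(-8))² = -2 + (5/2 - 48)² = -2 + (-91/2)² = -2 + 8281/4 = 8273/4 ≈ 2068.3)
(89 - 54)²/(-41784) - 31713/v = (89 - 54)²/(-41784) - 31713/8273/4 = 35²*(-1/41784) - 31713*4/8273 = 1225*(-1/41784) - 126852/8273 = -1225/41784 - 126852/8273 = -5310518393/345679032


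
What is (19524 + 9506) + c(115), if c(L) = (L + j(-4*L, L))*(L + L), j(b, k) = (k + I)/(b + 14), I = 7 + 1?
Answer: 12357895/223 ≈ 55417.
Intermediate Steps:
I = 8
j(b, k) = (8 + k)/(14 + b) (j(b, k) = (k + 8)/(b + 14) = (8 + k)/(14 + b))
c(L) = 2*L*(L + (8 + L)/(14 - 4*L)) (c(L) = (L + (8 + L)/(14 - 4*L))*(L + L) = (L + (8 + L)/(14 - 4*L))*(2*L) = 2*L*(L + (8 + L)/(14 - 4*L)))
(19524 + 9506) + c(115) = (19524 + 9506) + 115*(-8 - 15*115 + 4*115**2)/(-7 + 2*115) = 29030 + 115*(-8 - 1725 + 4*13225)/(-7 + 230) = 29030 + 115*(-8 - 1725 + 52900)/223 = 29030 + 115*(1/223)*51167 = 29030 + 5884205/223 = 12357895/223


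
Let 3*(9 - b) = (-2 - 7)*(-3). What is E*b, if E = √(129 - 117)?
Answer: 0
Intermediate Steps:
b = 0 (b = 9 - (-2 - 7)*(-3)/3 = 9 - (-3)*(-3) = 9 - ⅓*27 = 9 - 9 = 0)
E = 2*√3 (E = √12 = 2*√3 ≈ 3.4641)
E*b = (2*√3)*0 = 0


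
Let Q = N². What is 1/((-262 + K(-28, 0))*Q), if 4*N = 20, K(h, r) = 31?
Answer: -1/5775 ≈ -0.00017316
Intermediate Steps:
N = 5 (N = (¼)*20 = 5)
Q = 25 (Q = 5² = 25)
1/((-262 + K(-28, 0))*Q) = 1/((-262 + 31)*25) = (1/25)/(-231) = -1/231*1/25 = -1/5775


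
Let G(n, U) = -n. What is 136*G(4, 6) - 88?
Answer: -632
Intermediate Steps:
136*G(4, 6) - 88 = 136*(-1*4) - 88 = 136*(-4) - 88 = -544 - 88 = -632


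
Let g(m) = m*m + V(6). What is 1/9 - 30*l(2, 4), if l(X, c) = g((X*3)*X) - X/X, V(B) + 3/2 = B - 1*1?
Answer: -39554/9 ≈ -4394.9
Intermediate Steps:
V(B) = -5/2 + B (V(B) = -3/2 + (B - 1*1) = -3/2 + (B - 1) = -3/2 + (-1 + B) = -5/2 + B)
g(m) = 7/2 + m**2 (g(m) = m*m + (-5/2 + 6) = m**2 + 7/2 = 7/2 + m**2)
l(X, c) = 5/2 + 9*X**4 (l(X, c) = (7/2 + ((X*3)*X)**2) - X/X = (7/2 + ((3*X)*X)**2) - 1*1 = (7/2 + (3*X**2)**2) - 1 = (7/2 + 9*X**4) - 1 = 5/2 + 9*X**4)
1/9 - 30*l(2, 4) = 1/9 - 30*(5/2 + 9*2**4) = 1/9 - 30*(5/2 + 9*16) = 1/9 - 30*(5/2 + 144) = 1/9 - 30*293/2 = 1/9 - 4395 = -39554/9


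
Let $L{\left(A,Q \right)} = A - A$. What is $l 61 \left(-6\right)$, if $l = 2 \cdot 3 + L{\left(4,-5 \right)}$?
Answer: $-2196$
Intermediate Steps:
$L{\left(A,Q \right)} = 0$
$l = 6$ ($l = 2 \cdot 3 + 0 = 6 + 0 = 6$)
$l 61 \left(-6\right) = 6 \cdot 61 \left(-6\right) = 366 \left(-6\right) = -2196$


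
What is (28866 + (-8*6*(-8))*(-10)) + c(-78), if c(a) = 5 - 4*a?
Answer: 25343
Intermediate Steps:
(28866 + (-8*6*(-8))*(-10)) + c(-78) = (28866 + (-8*6*(-8))*(-10)) + (5 - 4*(-78)) = (28866 - 48*(-8)*(-10)) + (5 + 312) = (28866 + 384*(-10)) + 317 = (28866 - 3840) + 317 = 25026 + 317 = 25343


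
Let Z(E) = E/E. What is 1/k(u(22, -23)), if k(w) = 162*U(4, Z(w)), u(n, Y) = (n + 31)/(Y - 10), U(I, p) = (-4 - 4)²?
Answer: 1/10368 ≈ 9.6451e-5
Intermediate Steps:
Z(E) = 1
U(I, p) = 64 (U(I, p) = (-8)² = 64)
u(n, Y) = (31 + n)/(-10 + Y)
k(w) = 10368 (k(w) = 162*64 = 10368)
1/k(u(22, -23)) = 1/10368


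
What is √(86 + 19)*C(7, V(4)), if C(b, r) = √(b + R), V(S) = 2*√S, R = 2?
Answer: 3*√105 ≈ 30.741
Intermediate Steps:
C(b, r) = √(2 + b) (C(b, r) = √(b + 2) = √(2 + b))
√(86 + 19)*C(7, V(4)) = √(86 + 19)*√(2 + 7) = √105*√9 = √105*3 = 3*√105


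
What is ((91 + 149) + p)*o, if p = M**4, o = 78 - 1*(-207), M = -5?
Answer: 246525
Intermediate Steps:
o = 285 (o = 78 + 207 = 285)
p = 625 (p = (-5)**4 = 625)
((91 + 149) + p)*o = ((91 + 149) + 625)*285 = (240 + 625)*285 = 865*285 = 246525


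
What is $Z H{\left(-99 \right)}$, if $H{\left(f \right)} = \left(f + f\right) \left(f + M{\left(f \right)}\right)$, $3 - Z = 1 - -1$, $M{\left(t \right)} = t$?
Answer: $39204$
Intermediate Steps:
$Z = 1$ ($Z = 3 - \left(1 - -1\right) = 3 - \left(1 + 1\right) = 3 - 2 = 1$)
$H{\left(f \right)} = 4 f^{2}$ ($H{\left(f \right)} = \left(f + f\right) \left(f + f\right) = 2 f 2 f = 4 f^{2}$)
$Z H{\left(-99 \right)} = 1 \cdot 4 \left(-99\right)^{2} = 1 \cdot 4 \cdot 9801 = 1 \cdot 39204 = 39204$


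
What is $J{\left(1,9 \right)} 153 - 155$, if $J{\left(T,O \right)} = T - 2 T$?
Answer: $-308$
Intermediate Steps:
$J{\left(T,O \right)} = - T$
$J{\left(1,9 \right)} 153 - 155 = \left(-1\right) 1 \cdot 153 - 155 = \left(-1\right) 153 - 155 = -153 - 155 = -308$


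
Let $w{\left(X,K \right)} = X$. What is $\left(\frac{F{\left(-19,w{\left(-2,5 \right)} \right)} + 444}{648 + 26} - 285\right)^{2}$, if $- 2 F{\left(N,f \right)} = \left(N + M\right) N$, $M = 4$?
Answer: $\frac{147131314929}{1817104} \approx 80970.0$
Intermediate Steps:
$F{\left(N,f \right)} = - \frac{N \left(4 + N\right)}{2}$ ($F{\left(N,f \right)} = - \frac{\left(N + 4\right) N}{2} = - \frac{\left(4 + N\right) N}{2} = - \frac{N \left(4 + N\right)}{2}$)
$\left(\frac{F{\left(-19,w{\left(-2,5 \right)} \right)} + 444}{648 + 26} - 285\right)^{2} = \left(\frac{\left(- \frac{1}{2}\right) \left(-19\right) \left(4 - 19\right) + 444}{648 + 26} - 285\right)^{2} = \left(\frac{\left(- \frac{1}{2}\right) \left(-19\right) \left(-15\right) + 444}{674} - 285\right)^{2} = \left(\left(- \frac{285}{2} + 444\right) \frac{1}{674} - 285\right)^{2} = \left(\frac{603}{2} \cdot \frac{1}{674} - 285\right)^{2} = \left(\frac{603}{1348} - 285\right)^{2} = \left(- \frac{383577}{1348}\right)^{2} = \frac{147131314929}{1817104}$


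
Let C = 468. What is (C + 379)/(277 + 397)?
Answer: 847/674 ≈ 1.2567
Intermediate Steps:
(C + 379)/(277 + 397) = (468 + 379)/(277 + 397) = 847/674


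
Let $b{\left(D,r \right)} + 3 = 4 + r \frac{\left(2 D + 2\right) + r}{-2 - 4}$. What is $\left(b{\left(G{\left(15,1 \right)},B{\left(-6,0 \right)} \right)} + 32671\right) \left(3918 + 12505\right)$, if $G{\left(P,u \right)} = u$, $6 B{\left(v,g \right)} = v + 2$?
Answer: $\frac{14487615142}{27} \approx 5.3658 \cdot 10^{8}$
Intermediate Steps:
$B{\left(v,g \right)} = \frac{1}{3} + \frac{v}{6}$ ($B{\left(v,g \right)} = \frac{v + 2}{6} = \frac{2 + v}{6} = \frac{1}{3} + \frac{v}{6}$)
$b{\left(D,r \right)} = 1 + r \left(- \frac{1}{3} - \frac{D}{3} - \frac{r}{6}\right)$ ($b{\left(D,r \right)} = -3 + \left(4 + r \frac{\left(2 D + 2\right) + r}{-2 - 4}\right) = -3 + \left(4 + r \frac{\left(2 + 2 D\right) + r}{-6}\right) = -3 + \left(4 + r \left(2 + r + 2 D\right) \left(- \frac{1}{6}\right)\right) = -3 + \left(4 + r \left(- \frac{1}{3} - \frac{D}{3} - \frac{r}{6}\right)\right) = 1 + r \left(- \frac{1}{3} - \frac{D}{3} - \frac{r}{6}\right)$)
$\left(b{\left(G{\left(15,1 \right)},B{\left(-6,0 \right)} \right)} + 32671\right) \left(3918 + 12505\right) = \left(\left(1 - \frac{\frac{1}{3} + \frac{1}{6} \left(-6\right)}{3} - \frac{\left(\frac{1}{3} + \frac{1}{6} \left(-6\right)\right)^{2}}{6} - \frac{\frac{1}{3} + \frac{1}{6} \left(-6\right)}{3}\right) + 32671\right) \left(3918 + 12505\right) = \left(\left(1 - \frac{\frac{1}{3} - 1}{3} - \frac{\left(\frac{1}{3} - 1\right)^{2}}{6} - \frac{\frac{1}{3} - 1}{3}\right) + 32671\right) 16423 = \left(\left(1 - - \frac{2}{9} - \frac{\left(- \frac{2}{3}\right)^{2}}{6} - \frac{1}{3} \left(- \frac{2}{3}\right)\right) + 32671\right) 16423 = \left(\left(1 + \frac{2}{9} - \frac{2}{27} + \frac{2}{9}\right) + 32671\right) 16423 = \left(\frac{37}{27} + 32671\right) 16423 = \frac{882154}{27} \cdot 16423 = \frac{14487615142}{27}$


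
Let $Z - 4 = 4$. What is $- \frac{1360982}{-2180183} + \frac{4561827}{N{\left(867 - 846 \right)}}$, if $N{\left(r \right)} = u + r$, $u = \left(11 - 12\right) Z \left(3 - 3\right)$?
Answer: $\frac{3315215418321}{15261281} \approx 2.1723 \cdot 10^{5}$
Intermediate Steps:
$Z = 8$ ($Z = 4 + 4 = 8$)
$u = 0$ ($u = \left(11 - 12\right) 8 \left(3 - 3\right) = - 8 \cdot 0 = \left(-1\right) 0 = 0$)
$N{\left(r \right)} = r$ ($N{\left(r \right)} = 0 + r = r$)
$- \frac{1360982}{-2180183} + \frac{4561827}{N{\left(867 - 846 \right)}} = - \frac{1360982}{-2180183} + \frac{4561827}{867 - 846} = \left(-1360982\right) \left(- \frac{1}{2180183}\right) + \frac{4561827}{867 - 846} = \frac{1360982}{2180183} + \frac{4561827}{21} = \frac{1360982}{2180183} + 4561827 \cdot \frac{1}{21} = \frac{1360982}{2180183} + \frac{1520609}{7} = \frac{3315215418321}{15261281}$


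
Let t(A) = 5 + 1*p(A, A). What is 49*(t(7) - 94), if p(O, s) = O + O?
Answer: -3675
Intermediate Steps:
p(O, s) = 2*O
t(A) = 5 + 2*A (t(A) = 5 + 1*(2*A) = 5 + 2*A)
49*(t(7) - 94) = 49*((5 + 2*7) - 94) = 49*((5 + 14) - 94) = 49*(19 - 94) = 49*(-75) = -3675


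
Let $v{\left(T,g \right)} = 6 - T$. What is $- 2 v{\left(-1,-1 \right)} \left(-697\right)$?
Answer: $9758$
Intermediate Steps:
$- 2 v{\left(-1,-1 \right)} \left(-697\right) = - 2 \left(6 - -1\right) \left(-697\right) = - 2 \left(6 + 1\right) \left(-697\right) = \left(-2\right) 7 \left(-697\right) = \left(-14\right) \left(-697\right) = 9758$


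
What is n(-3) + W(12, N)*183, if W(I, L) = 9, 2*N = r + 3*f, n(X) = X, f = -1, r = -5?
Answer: 1644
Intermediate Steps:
N = -4 (N = (-5 + 3*(-1))/2 = (-5 - 3)/2 = (½)*(-8) = -4)
n(-3) + W(12, N)*183 = -3 + 9*183 = -3 + 1647 = 1644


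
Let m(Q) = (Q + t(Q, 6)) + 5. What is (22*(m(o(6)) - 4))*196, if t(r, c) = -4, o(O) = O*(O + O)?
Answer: 297528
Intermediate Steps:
o(O) = 2*O² (o(O) = O*(2*O) = 2*O²)
m(Q) = 1 + Q (m(Q) = (Q - 4) + 5 = (-4 + Q) + 5 = 1 + Q)
(22*(m(o(6)) - 4))*196 = (22*((1 + 2*6²) - 4))*196 = (22*((1 + 2*36) - 4))*196 = (22*((1 + 72) - 4))*196 = (22*(73 - 4))*196 = (22*69)*196 = 1518*196 = 297528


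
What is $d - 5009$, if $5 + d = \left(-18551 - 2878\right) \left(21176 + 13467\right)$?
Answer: $-742369861$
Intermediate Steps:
$d = -742364852$ ($d = -5 + \left(-18551 - 2878\right) \left(21176 + 13467\right) = -5 - 742364847 = -742364852$)
$d - 5009 = -742364852 - 5009 = -742369861$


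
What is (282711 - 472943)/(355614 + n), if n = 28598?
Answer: -47558/96053 ≈ -0.49512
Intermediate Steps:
(282711 - 472943)/(355614 + n) = (282711 - 472943)/(355614 + 28598) = -190232/384212 = -190232*1/384212 = -47558/96053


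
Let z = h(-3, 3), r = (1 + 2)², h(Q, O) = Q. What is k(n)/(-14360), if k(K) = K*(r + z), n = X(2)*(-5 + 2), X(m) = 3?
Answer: 27/7180 ≈ 0.0037604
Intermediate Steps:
r = 9 (r = 3² = 9)
n = -9 (n = 3*(-5 + 2) = 3*(-3) = -9)
z = -3
k(K) = 6*K (k(K) = K*(9 - 3) = K*6 = 6*K)
k(n)/(-14360) = (6*(-9))/(-14360) = -54*(-1/14360) = 27/7180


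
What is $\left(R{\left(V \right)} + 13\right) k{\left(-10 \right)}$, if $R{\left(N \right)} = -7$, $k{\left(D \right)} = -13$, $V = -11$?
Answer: $-78$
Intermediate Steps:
$\left(R{\left(V \right)} + 13\right) k{\left(-10 \right)} = \left(-7 + 13\right) \left(-13\right) = 6 \left(-13\right) = -78$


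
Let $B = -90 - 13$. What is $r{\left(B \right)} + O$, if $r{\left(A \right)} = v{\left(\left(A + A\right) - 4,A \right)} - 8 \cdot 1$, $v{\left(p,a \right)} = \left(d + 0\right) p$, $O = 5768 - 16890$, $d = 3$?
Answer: $-11760$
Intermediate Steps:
$O = -11122$ ($O = 5768 - 16890 = -11122$)
$B = -103$ ($B = -90 - 13 = -103$)
$v{\left(p,a \right)} = 3 p$ ($v{\left(p,a \right)} = \left(3 + 0\right) p = 3 p$)
$r{\left(A \right)} = -20 + 6 A$ ($r{\left(A \right)} = 3 \left(\left(A + A\right) - 4\right) - 8 \cdot 1 = 3 \left(2 A - 4\right) - 8 = 3 \left(-4 + 2 A\right) - 8 = \left(-12 + 6 A\right) - 8 = -20 + 6 A$)
$r{\left(B \right)} + O = \left(-20 + 6 \left(-103\right)\right) - 11122 = \left(-20 - 618\right) - 11122 = -638 - 11122 = -11760$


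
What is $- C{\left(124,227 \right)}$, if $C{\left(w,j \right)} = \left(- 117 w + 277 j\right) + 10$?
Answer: $-48381$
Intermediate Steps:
$C{\left(w,j \right)} = 10 - 117 w + 277 j$
$- C{\left(124,227 \right)} = - (10 - 14508 + 277 \cdot 227) = - (10 - 14508 + 62879) = \left(-1\right) 48381 = -48381$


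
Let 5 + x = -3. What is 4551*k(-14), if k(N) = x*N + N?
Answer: 445998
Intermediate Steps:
x = -8 (x = -5 - 3 = -8)
k(N) = -7*N (k(N) = -8*N + N = -7*N)
4551*k(-14) = 4551*(-7*(-14)) = 4551*98 = 445998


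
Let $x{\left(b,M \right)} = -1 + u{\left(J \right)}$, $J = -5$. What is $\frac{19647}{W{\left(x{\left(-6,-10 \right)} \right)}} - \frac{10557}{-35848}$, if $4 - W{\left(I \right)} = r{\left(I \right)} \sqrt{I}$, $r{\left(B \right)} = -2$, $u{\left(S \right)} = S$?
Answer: $\frac{352205613}{179240} - \frac{19647 i \sqrt{6}}{20} \approx 1965.0 - 2406.3 i$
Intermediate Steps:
$x{\left(b,M \right)} = -6$ ($x{\left(b,M \right)} = -1 - 5 = -6$)
$W{\left(I \right)} = 4 + 2 \sqrt{I}$ ($W{\left(I \right)} = 4 - - 2 \sqrt{I} = 4 + 2 \sqrt{I}$)
$\frac{19647}{W{\left(x{\left(-6,-10 \right)} \right)}} - \frac{10557}{-35848} = \frac{19647}{4 + 2 \sqrt{-6}} - \frac{10557}{-35848} = \frac{19647}{4 + 2 i \sqrt{6}} - - \frac{10557}{35848} = \frac{19647}{4 + 2 i \sqrt{6}} + \frac{10557}{35848} = \frac{10557}{35848} + \frac{19647}{4 + 2 i \sqrt{6}}$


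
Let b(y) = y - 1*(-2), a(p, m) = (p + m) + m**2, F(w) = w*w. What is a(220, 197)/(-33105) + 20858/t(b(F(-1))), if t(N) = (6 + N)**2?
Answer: 229108928/893835 ≈ 256.32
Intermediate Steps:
F(w) = w**2
a(p, m) = m + p + m**2 (a(p, m) = (m + p) + m**2 = m + p + m**2)
b(y) = 2 + y (b(y) = y + 2 = 2 + y)
a(220, 197)/(-33105) + 20858/t(b(F(-1))) = (197 + 220 + 197**2)/(-33105) + 20858/((6 + (2 + (-1)**2))**2) = (197 + 220 + 38809)*(-1/33105) + 20858/((6 + (2 + 1))**2) = 39226*(-1/33105) + 20858/((6 + 3)**2) = -39226/33105 + 20858/(9**2) = -39226/33105 + 20858/81 = 229108928/893835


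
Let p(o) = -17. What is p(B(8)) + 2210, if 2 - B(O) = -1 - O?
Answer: 2193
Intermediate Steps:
B(O) = 3 + O (B(O) = 2 - (-1 - O) = 2 + (1 + O) = 3 + O)
p(B(8)) + 2210 = -17 + 2210 = 2193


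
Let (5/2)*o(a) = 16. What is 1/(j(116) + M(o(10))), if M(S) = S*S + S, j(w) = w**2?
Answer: 25/337584 ≈ 7.4056e-5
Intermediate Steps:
o(a) = 32/5 (o(a) = (2/5)*16 = 32/5)
M(S) = S + S**2 (M(S) = S**2 + S = S + S**2)
1/(j(116) + M(o(10))) = 1/(116**2 + 32*(1 + 32/5)/5) = 1/(13456 + (32/5)*(37/5)) = 1/(13456 + 1184/25) = 1/(337584/25) = 25/337584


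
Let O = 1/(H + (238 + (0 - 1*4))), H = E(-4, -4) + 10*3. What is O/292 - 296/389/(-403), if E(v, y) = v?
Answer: 1740699/915519280 ≈ 0.0019013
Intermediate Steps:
H = 26 (H = -4 + 10*3 = -4 + 30 = 26)
O = 1/260 (O = 1/(26 + (238 + (0 - 1*4))) = 1/(26 + (238 + (0 - 4))) = 1/(26 + (238 - 4)) = 1/(26 + 234) = 1/260 ≈ 0.0038462)
O/292 - 296/389/(-403) = (1/260)/292 - 296/389/(-403) = (1/260)*(1/292) - 296*1/389*(-1/403) = 1/75920 - 296/389*(-1/403) = 1/75920 + 296/156767 = 1740699/915519280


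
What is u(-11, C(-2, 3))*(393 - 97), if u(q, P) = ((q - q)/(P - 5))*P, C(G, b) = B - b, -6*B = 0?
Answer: 0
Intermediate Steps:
B = 0 (B = -⅙*0 = 0)
C(G, b) = -b (C(G, b) = 0 - b = -b)
u(q, P) = 0 (u(q, P) = (0/(-5 + P))*P = 0*P = 0)
u(-11, C(-2, 3))*(393 - 97) = 0*(393 - 97) = 0*296 = 0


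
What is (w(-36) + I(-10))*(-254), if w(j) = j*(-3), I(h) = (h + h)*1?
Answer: -22352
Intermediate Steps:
I(h) = 2*h (I(h) = (2*h)*1 = 2*h)
w(j) = -3*j
(w(-36) + I(-10))*(-254) = (-3*(-36) + 2*(-10))*(-254) = (108 - 20)*(-254) = 88*(-254) = -22352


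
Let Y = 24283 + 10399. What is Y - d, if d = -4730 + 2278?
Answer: 37134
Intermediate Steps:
d = -2452
Y = 34682
Y - d = 34682 - 1*(-2452) = 34682 + 2452 = 37134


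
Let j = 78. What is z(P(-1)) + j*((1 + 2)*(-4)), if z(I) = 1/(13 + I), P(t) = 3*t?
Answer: -9359/10 ≈ -935.90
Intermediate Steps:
z(P(-1)) + j*((1 + 2)*(-4)) = 1/(13 + 3*(-1)) + 78*((1 + 2)*(-4)) = 1/(13 - 3) + 78*(3*(-4)) = 1/10 + 78*(-12) = ⅒ - 936 = -9359/10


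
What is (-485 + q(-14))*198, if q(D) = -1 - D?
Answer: -93456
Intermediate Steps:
(-485 + q(-14))*198 = (-485 + (-1 - 1*(-14)))*198 = (-485 + (-1 + 14))*198 = (-485 + 13)*198 = -472*198 = -93456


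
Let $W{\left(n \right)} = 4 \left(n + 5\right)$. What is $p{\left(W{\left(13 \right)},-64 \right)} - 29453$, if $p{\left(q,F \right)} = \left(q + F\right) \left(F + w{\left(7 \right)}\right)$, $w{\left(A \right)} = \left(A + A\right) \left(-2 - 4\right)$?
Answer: $-30637$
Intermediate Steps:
$w{\left(A \right)} = - 12 A$ ($w{\left(A \right)} = 2 A \left(-6\right) = - 12 A$)
$W{\left(n \right)} = 20 + 4 n$ ($W{\left(n \right)} = 4 \left(5 + n\right) = 20 + 4 n$)
$p{\left(q,F \right)} = \left(-84 + F\right) \left(F + q\right)$ ($p{\left(q,F \right)} = \left(q + F\right) \left(F - 84\right) = \left(F + q\right) \left(F - 84\right) = \left(F + q\right) \left(-84 + F\right) = \left(-84 + F\right) \left(F + q\right)$)
$p{\left(W{\left(13 \right)},-64 \right)} - 29453 = \left(\left(-64\right)^{2} - -5376 - 84 \left(20 + 4 \cdot 13\right) - 64 \left(20 + 4 \cdot 13\right)\right) - 29453 = \left(4096 + 5376 - 84 \left(20 + 52\right) - 64 \left(20 + 52\right)\right) - 29453 = \left(4096 + 5376 - 6048 - 4608\right) - 29453 = -1184 - 29453 = -30637$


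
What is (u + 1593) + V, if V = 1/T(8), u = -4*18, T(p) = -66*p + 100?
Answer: 650987/428 ≈ 1521.0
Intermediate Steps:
T(p) = 100 - 66*p
u = -72
V = -1/428 (V = 1/(100 - 66*8) = 1/(100 - 528) = 1/(-428) = -1/428 ≈ -0.0023364)
(u + 1593) + V = (-72 + 1593) - 1/428 = 1521 - 1/428 = 650987/428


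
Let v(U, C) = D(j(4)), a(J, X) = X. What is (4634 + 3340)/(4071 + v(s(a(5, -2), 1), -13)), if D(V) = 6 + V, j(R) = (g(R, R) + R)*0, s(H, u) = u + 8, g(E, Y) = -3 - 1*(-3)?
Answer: 886/453 ≈ 1.9559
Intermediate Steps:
g(E, Y) = 0 (g(E, Y) = -3 + 3 = 0)
s(H, u) = 8 + u
j(R) = 0 (j(R) = (0 + R)*0 = R*0 = 0)
v(U, C) = 6 (v(U, C) = 6 + 0 = 6)
(4634 + 3340)/(4071 + v(s(a(5, -2), 1), -13)) = (4634 + 3340)/(4071 + 6) = 7974/4077 = 7974*(1/4077) = 886/453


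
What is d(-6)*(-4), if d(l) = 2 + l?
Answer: 16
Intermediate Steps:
d(-6)*(-4) = (2 - 6)*(-4) = -4*(-4) = 16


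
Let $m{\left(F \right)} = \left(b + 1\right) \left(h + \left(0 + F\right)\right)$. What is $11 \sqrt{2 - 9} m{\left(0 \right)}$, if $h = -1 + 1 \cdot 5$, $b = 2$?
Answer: $132 i \sqrt{7} \approx 349.24 i$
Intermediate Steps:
$h = 4$ ($h = -1 + 5 = 4$)
$m{\left(F \right)} = 12 + 3 F$ ($m{\left(F \right)} = \left(2 + 1\right) \left(4 + \left(0 + F\right)\right) = 3 \left(4 + F\right) = 12 + 3 F$)
$11 \sqrt{2 - 9} m{\left(0 \right)} = 11 \sqrt{2 - 9} \left(12 + 3 \cdot 0\right) = 11 \sqrt{-7} \left(12 + 0\right) = 11 i \sqrt{7} \cdot 12 = 132 i \sqrt{7}$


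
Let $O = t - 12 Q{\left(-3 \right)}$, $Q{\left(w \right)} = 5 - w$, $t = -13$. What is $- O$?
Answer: $109$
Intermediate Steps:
$O = -109$ ($O = -13 - 12 \left(5 - -3\right) = -13 - 12 \left(5 + 3\right) = -13 - 96 = -109$)
$- O = \left(-1\right) \left(-109\right) = 109$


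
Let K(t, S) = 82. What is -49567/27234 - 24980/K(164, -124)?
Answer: -342184907/1116594 ≈ -306.45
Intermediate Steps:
-49567/27234 - 24980/K(164, -124) = -49567/27234 - 24980/82 = -49567*1/27234 - 24980*1/82 = -49567/27234 - 12490/41 = -342184907/1116594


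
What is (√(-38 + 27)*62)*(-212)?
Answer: -13144*I*√11 ≈ -43594.0*I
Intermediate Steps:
(√(-38 + 27)*62)*(-212) = (√(-11)*62)*(-212) = ((I*√11)*62)*(-212) = (62*I*√11)*(-212) = -13144*I*√11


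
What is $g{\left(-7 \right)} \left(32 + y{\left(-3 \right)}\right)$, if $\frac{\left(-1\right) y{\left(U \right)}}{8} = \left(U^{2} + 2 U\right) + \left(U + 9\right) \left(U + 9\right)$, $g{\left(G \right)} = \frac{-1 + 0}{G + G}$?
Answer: $-20$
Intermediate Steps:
$g{\left(G \right)} = - \frac{1}{2 G}$
$y{\left(U \right)} = - 16 U - 8 U^{2} - 8 \left(9 + U\right)^{2}$ ($y{\left(U \right)} = - 8 \left(\left(U^{2} + 2 U\right) + \left(U + 9\right) \left(U + 9\right)\right) = - 8 \left(\left(U^{2} + 2 U\right) + \left(9 + U\right) \left(9 + U\right)\right) = - 8 \left(\left(U^{2} + 2 U\right) + \left(9 + U\right)^{2}\right) = - 8 \left(U^{2} + \left(9 + U\right)^{2} + 2 U\right) = - 16 U - 8 U^{2} - 8 \left(9 + U\right)^{2}$)
$g{\left(-7 \right)} \left(32 + y{\left(-3 \right)}\right) = - \frac{1}{2 \left(-7\right)} \left(32 - \left(168 + 144\right)\right) = \left(- \frac{1}{2}\right) \left(- \frac{1}{7}\right) \left(32 - 312\right) = \frac{32 - 312}{14} = \frac{1}{14} \left(-280\right) = -20$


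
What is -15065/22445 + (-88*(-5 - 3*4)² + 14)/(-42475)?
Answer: -13875773/190670275 ≈ -0.072774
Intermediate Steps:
-15065/22445 + (-88*(-5 - 3*4)² + 14)/(-42475) = -15065*1/22445 + (-88*(-5 - 12)² + 14)*(-1/42475) = -3013/4489 + (-88*(-17)² + 14)*(-1/42475) = -3013/4489 + (-88*289 + 14)*(-1/42475) = -3013/4489 + (-25432 + 14)*(-1/42475) = -3013/4489 - 25418*(-1/42475) = -3013/4489 + 25418/42475 = -13875773/190670275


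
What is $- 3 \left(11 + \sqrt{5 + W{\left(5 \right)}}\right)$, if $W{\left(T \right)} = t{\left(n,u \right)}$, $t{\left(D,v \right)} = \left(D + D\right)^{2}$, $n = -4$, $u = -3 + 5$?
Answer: $-33 - 3 \sqrt{69} \approx -57.92$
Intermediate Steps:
$u = 2$
$t{\left(D,v \right)} = 4 D^{2}$ ($t{\left(D,v \right)} = \left(2 D\right)^{2} = 4 D^{2}$)
$W{\left(T \right)} = 64$ ($W{\left(T \right)} = 4 \left(-4\right)^{2} = 4 \cdot 16 = 64$)
$- 3 \left(11 + \sqrt{5 + W{\left(5 \right)}}\right) = - 3 \left(11 + \sqrt{5 + 64}\right) = - 3 \left(11 + \sqrt{69}\right) = -33 - 3 \sqrt{69}$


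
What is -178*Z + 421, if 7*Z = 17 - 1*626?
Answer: 15907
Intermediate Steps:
Z = -87 (Z = (17 - 1*626)/7 = (17 - 626)/7 = (1/7)*(-609) = -87)
-178*Z + 421 = -178*(-87) + 421 = 15486 + 421 = 15907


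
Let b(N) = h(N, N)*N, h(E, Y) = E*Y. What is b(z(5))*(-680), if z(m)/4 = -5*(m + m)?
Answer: 5440000000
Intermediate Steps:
z(m) = -40*m (z(m) = 4*(-5*(m + m)) = 4*(-10*m) = -40*m)
b(N) = N³ (b(N) = (N*N)*N = N²*N = N³)
b(z(5))*(-680) = (-40*5)³*(-680) = (-200)³*(-680) = -8000000*(-680) = 5440000000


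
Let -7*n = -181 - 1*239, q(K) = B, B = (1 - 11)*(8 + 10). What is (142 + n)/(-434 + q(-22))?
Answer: -101/307 ≈ -0.32899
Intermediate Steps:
B = -180 (B = -10*18 = -180)
q(K) = -180
n = 60 (n = -(-181 - 1*239)/7 = -(-181 - 239)/7 = -⅐*(-420) = 60)
(142 + n)/(-434 + q(-22)) = (142 + 60)/(-434 - 180) = 202/(-614) = 202*(-1/614) = -101/307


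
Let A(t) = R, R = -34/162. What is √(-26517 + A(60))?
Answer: I*√2147894/9 ≈ 162.84*I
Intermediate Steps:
R = -17/81 (R = -34*1/162 = -17/81 ≈ -0.20988)
A(t) = -17/81
√(-26517 + A(60)) = √(-26517 - 17/81) = √(-2147894/81) = I*√2147894/9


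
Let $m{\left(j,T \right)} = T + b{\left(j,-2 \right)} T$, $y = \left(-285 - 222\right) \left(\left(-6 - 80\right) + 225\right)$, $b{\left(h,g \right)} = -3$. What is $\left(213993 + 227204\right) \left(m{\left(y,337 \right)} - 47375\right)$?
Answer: $-21199074653$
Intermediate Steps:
$y = -70473$ ($y = - 507 \left(\left(-6 - 80\right) + 225\right) = - 507 \left(-86 + 225\right) = \left(-507\right) 139 = -70473$)
$m{\left(j,T \right)} = - 2 T$ ($m{\left(j,T \right)} = T - 3 T = - 2 T$)
$\left(213993 + 227204\right) \left(m{\left(y,337 \right)} - 47375\right) = \left(213993 + 227204\right) \left(\left(-2\right) 337 - 47375\right) = 441197 \left(-674 - 47375\right) = 441197 \left(-48049\right) = -21199074653$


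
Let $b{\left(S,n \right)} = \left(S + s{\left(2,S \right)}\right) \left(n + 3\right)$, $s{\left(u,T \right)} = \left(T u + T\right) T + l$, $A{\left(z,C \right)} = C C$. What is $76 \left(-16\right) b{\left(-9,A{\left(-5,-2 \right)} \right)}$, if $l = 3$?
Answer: $-2017344$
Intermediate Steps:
$A{\left(z,C \right)} = C^{2}$
$s{\left(u,T \right)} = 3 + T \left(T + T u\right)$ ($s{\left(u,T \right)} = \left(T u + T\right) T + 3 = \left(T + T u\right) T + 3 = T \left(T + T u\right) + 3 = 3 + T \left(T + T u\right)$)
$b{\left(S,n \right)} = \left(3 + n\right) \left(3 + S + 3 S^{2}\right)$ ($b{\left(S,n \right)} = \left(S + \left(3 + S^{2} + 2 S^{2}\right)\right) \left(n + 3\right) = \left(S + \left(3 + 3 S^{2}\right)\right) \left(3 + n\right) = \left(3 + S + 3 S^{2}\right) \left(3 + n\right) = \left(3 + n\right) \left(3 + S + 3 S^{2}\right)$)
$76 \left(-16\right) b{\left(-9,A{\left(-5,-2 \right)} \right)} = 76 \left(-16\right) \left(9 + 3 \left(-9\right) + 9 \left(-9\right)^{2} - 9 \left(-2\right)^{2} + 3 \left(-2\right)^{2} \left(1 + \left(-9\right)^{2}\right)\right) = - 1216 \left(9 - 27 + 9 \cdot 81 - 36 + 3 \cdot 4 \left(1 + 81\right)\right) = - 1216 \left(9 - 27 + 729 - 36 + 3 \cdot 4 \cdot 82\right) = - 1216 \left(9 - 27 + 729 - 36 + 984\right) = \left(-1216\right) 1659 = -2017344$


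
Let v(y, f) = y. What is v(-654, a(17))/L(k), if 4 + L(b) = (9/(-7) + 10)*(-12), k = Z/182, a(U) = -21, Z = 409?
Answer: 2289/380 ≈ 6.0237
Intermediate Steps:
k = 409/182 ≈ 2.2473
L(b) = -760/7 (L(b) = -4 + (9/(-7) + 10)*(-12) = -4 + (9*(-1/7) + 10)*(-12) = -4 + (-9/7 + 10)*(-12) = -4 + (61/7)*(-12) = -4 - 732/7 = -760/7)
v(-654, a(17))/L(k) = -654/(-760/7) = -654*(-7/760) = 2289/380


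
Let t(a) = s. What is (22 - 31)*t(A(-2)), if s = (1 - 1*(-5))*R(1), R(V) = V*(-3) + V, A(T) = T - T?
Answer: 108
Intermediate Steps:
A(T) = 0
R(V) = -2*V (R(V) = -3*V + V = -2*V)
s = -12 (s = (1 - 1*(-5))*(-2*1) = (1 + 5)*(-2) = 6*(-2) = -12)
t(a) = -12
(22 - 31)*t(A(-2)) = (22 - 31)*(-12) = -9*(-12) = 108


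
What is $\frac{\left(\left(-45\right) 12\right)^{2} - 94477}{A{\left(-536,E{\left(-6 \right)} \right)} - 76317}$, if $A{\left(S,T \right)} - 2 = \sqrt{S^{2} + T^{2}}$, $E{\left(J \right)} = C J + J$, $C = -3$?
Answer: $- \frac{3008688349}{1164738357} - \frac{788492 \sqrt{17965}}{5823691785} \approx -2.6013$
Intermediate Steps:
$E{\left(J \right)} = - 2 J$ ($E{\left(J \right)} = - 3 J + J = - 2 J$)
$A{\left(S,T \right)} = 2 + \sqrt{S^{2} + T^{2}}$
$\frac{\left(\left(-45\right) 12\right)^{2} - 94477}{A{\left(-536,E{\left(-6 \right)} \right)} - 76317} = \frac{\left(\left(-45\right) 12\right)^{2} - 94477}{\left(2 + \sqrt{\left(-536\right)^{2} + \left(\left(-2\right) \left(-6\right)\right)^{2}}\right) - 76317} = \frac{\left(-540\right)^{2} - 94477}{\left(2 + \sqrt{287296 + 12^{2}}\right) - 76317} = \frac{291600 - 94477}{\left(2 + \sqrt{287296 + 144}\right) - 76317} = \frac{197123}{\left(2 + \sqrt{287440}\right) - 76317} = \frac{197123}{\left(2 + 4 \sqrt{17965}\right) - 76317} = \frac{197123}{-76315 + 4 \sqrt{17965}}$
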